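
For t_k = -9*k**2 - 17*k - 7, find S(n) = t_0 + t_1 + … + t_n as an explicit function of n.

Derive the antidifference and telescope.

Compute t_(k+1)/t_k: get (9*k**2 + 35*k + 33)/(9*k**2 + 17*k + 7).
A = 1, B = 1, C = k**2 + 17*k/9 + 7/9.
Solve (1)·f(k+1) − (1)·f(k) = k**2 + 17*k/9 + 7/9.
Bound: deg f ≤ 3.
Coefficient equations give f(k) = k**2*(3*k + 4)/9.
Then R = B(k−1)f/C = k**2*(3*k + 4)/(9*k**2 + 17*k + 7), so s_k = R(k)·t_k = k**2*(-3*k - 4).
Verify: -9*k**2 - 17*k - 7 matches t_k.
Evaluate: s_(n+1) = -3*n**3 - 13*n**2 - 17*n - 7; subtract s_(0) = 0 ⇒ S(n) = -3*n**3 - 13*n**2 - 17*n - 7.

S(n) = -3*n**3 - 13*n**2 - 17*n - 7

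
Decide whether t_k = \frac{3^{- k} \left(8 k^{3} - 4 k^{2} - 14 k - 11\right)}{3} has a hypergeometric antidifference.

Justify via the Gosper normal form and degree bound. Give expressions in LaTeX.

Compute t_(k+1)/t_k: get (8*k**3 + 20*k**2 + 2*k - 21)/(3*(8*k**3 - 4*k**2 - 14*k - 11)).
Normal form (A,B,C) = (1/3, 1, k**3 - k**2/2 - 7*k/4 - 11/8).
Key eq: (1/3)·f(k+1) = (1)·f(k) + (k**3 - k**2/2 - 7*k/4 - 11/8).
d = 3 from the (0,0,3) case.
Solve for f: f(k) = -3*k*(4*k**2 + 4*k + 3)/8 (degree 3 ≤ 3).
Then R = B(k−1)f/C = -3*k*(4*k**2 + 4*k + 3)/(8*k**3 - 4*k**2 - 14*k - 11), so s_k = R(k)·t_k = k*(-4*k**2 - 4*k - 3)/3**k.
Verify: (8*k**3 - 4*k**2 - 14*k - 11)/(3*3**k) matches t_k.

Yes. s_k = 3^{- k} k \left(- 4 k^{2} - 4 k - 3\right).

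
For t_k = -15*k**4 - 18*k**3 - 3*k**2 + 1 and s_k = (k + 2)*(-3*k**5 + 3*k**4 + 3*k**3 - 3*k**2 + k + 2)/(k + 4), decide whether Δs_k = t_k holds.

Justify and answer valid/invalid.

Invalid: residual 2*(12*k**5 + 81*k**4 + 78*k**3 + 9*k**2 - 2)/(k**2 + 9*k + 20) ≠ 0.

s_(k+1) = (-3*k**6 - 21*k**5 - 51*k**4 - 51*k**3 - 17*k**2 + 6*k + 9)/(k + 5)
s_(k+1) − s_k = (-15*k**6 - 129*k**5 - 303*k**4 - 231*k**3 - 41*k**2 + 9*k + 16)/(k**2 + 9*k + 20)
(s_(k+1) − s_k) − t_k = 2*(12*k**5 + 81*k**4 + 78*k**3 + 9*k**2 - 2)/(k**2 + 9*k + 20)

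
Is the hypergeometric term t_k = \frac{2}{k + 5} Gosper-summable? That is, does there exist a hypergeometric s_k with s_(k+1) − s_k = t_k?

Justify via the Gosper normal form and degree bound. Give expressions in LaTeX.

No — t_k has no hypergeometric antidifference.

Compute t_(k+1)/t_k: get (k + 5)/(k + 6).
Factor: A=k + 5; B=k + 6; C=1.
Need (k + 5)·f(k+1) − (k + 5)·f(k) = 1.
Bound: deg f ≤ 0.
Generic f = c0 gives residual -1; -1 = 0 cannot hold, so t_k is not Gosper-summable.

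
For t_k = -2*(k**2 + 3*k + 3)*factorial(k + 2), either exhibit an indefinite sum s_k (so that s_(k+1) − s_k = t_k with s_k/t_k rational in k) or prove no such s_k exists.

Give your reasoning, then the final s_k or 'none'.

s_k = -2*k*factorial(k + 2)

The ratio is (k + 3)*(3*k + (k + 1)**2 + 6)/(k**2 + 3*k + 3).
Normal form (A,B,C) = (k + 3, 1, k**2 + 3*k + 3).
Need (k + 3)·f(k+1) − (1)·f(k) = k**2 + 3*k + 3.
Bound: deg f ≤ 1.
Match coefficients ⇒ f(k) = k.
Get s_k = R·t_k = -2*k*factorial(k + 2) with R(k) = B(k−1)f(k)/C(k) = k/(k**2 + 3*k + 3).
Δs = -2*(k**2 + 3*k + 3)*factorial(k + 2), as required.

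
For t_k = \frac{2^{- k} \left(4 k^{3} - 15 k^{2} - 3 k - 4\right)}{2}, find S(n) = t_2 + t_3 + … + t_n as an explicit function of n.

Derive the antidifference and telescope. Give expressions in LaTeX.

S(n) = 2^{- n - 1} \left(13 \cdot 2^{n} - 4 n^{3} - 9 n^{2} - 9 n - 4\right)

Ratio r(k) = (4*k**3 - 3*k**2 - 21*k - 18)/(2*(4*k**3 - 15*k**2 - 3*k - 4)).
Gosper form: A/B · C(k+1)/C(k) with A=1/2, B=1, C=k**3 - 15*k**2/4 - 3*k/4 - 1.
Key eq: (1/2)·f(k+1) = (1)·f(k) + (k**3 - 15*k**2/4 - 3*k/4 - 1).
Degrees (0,0,3) ⇒ d ≤ 3.
A polynomial solution: f(k) = -k*(4*k**2 - 3*k + 3)/2.
R(k) = B(k−1)·f(k)/C(k) = -2*k*(4*k**2 - 3*k + 3)/((k - 4)*(4*k**2 + k + 1)); s_k = R·t_k = k*(-4*k**2 + 3*k - 3)/2**k.
s_(k+1) − s_k = (4*k**3 - 15*k**2 - 3*k - 4)/(2*2**k) = t_k.
Evaluate: s_(n+1) = 2**(-n - 1)*(-4*n**3 - 9*n**2 - 9*n - 4); subtract s_(2) = -13/2 ⇒ S(n) = 2**(-n - 1)*(13*2**n - 4*n**3 - 9*n**2 - 9*n - 4).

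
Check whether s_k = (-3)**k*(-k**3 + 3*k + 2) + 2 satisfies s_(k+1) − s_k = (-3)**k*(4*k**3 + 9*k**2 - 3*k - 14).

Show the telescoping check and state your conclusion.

s_(k+1) = (-3)**(k + 1)*(3*k - (k + 1)**3 + 5) + 2
s_(k+1) − s_k = (-3)**k*(k**3 - 12*k + 3*(k + 1)**3 - 17)
(s_(k+1) − s_k) − t_k = 0

Valid — Δs_k = t_k.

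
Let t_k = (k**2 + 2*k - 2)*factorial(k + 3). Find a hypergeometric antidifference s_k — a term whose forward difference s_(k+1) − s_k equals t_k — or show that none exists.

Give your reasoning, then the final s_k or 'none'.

s_k = (k - 2)*factorial(k + 3)

t_(k+1)/t_k = (k + 4)*(2*k + (k + 1)**2)/(k**2 + 2*k - 2).
Gosper form: A/B · C(k+1)/C(k) with A=k + 4, B=1, C=k**2 + 2*k - 2.
Key eq: (k + 4)·f(k+1) = (1)·f(k) + (k**2 + 2*k - 2).
From deg A=1, deg B=0, deg C=2: d=1.
Coefficient equations give f(k) = k - 2.
Certificate R = B(k−1)f/C = (k - 2)/(k**2 + 2*k - 2) gives s_k = (k - 2)*factorial(k + 3).
s_(k+1) − s_k = (k**2 + 2*k - 2)*factorial(k + 3) = t_k.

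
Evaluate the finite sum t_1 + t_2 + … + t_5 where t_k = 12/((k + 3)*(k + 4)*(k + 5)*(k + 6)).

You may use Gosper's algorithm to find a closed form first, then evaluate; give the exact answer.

t_(k+1)/t_k = (k + 3)/(k + 7).
Gosper form: A/B · C(k+1)/C(k) with A=k + 3, B=k + 7, C=1.
Need (k + 3)·f(k+1) − (k + 6)·f(k) = 1.
Degrees (1,1,0) ⇒ d ≤ 3.
A polynomial solution: f(k) = k*(k**2 + 12*k + 47)/180.
So s_k = (B(k−1)f/C)·t_k = (k*(k + 6)*(k**2 + 12*k + 47)/180)·t_k = k*(k**2 + 12*k + 47)/(15*(k + 3)*(k + 4)*(k + 5)).
Verify: 12/(k**4 + 18*k**3 + 119*k**2 + 342*k + 360) matches t_k.
Telescoping: Σ = s_(6) − s_(1) = 31/495 − (1/30) = 29/990.

Σ = 29/990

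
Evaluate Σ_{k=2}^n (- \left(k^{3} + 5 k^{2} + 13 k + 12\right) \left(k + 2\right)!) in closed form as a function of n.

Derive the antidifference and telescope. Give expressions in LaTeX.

S(n) = - n^{2} \left(n + 3\right)! - 3 n \left(n + 3\right)! - 5 \left(n + 3\right)! + 216

Compute t_(k+1)/t_k: get (k**4 + 11*k**3 + 50*k**2 + 109*k + 93)/(k**3 + 5*k**2 + 13*k + 12).
A = k + 3, B = 1, C = k**3 + 5*k**2 + 13*k + 12.
Key eq: (k + 3)·f(k+1) = (1)·f(k) + (k**3 + 5*k**2 + 13*k + 12).
Bound: deg f ≤ 2.
A polynomial solution: f(k) = k**2 + k + 3.
Certificate R = B(k−1)f/C = (k**2 + k + 3)/(k**3 + 5*k**2 + 13*k + 12) gives s_k = -(k**2 + k + 3)*factorial(k + 2).
Verify: -(k**3 + 5*k**2 + 13*k + 12)*factorial(k + 2) matches t_k.
Telescope: S(n) = s_(n+1) − s_(2) = -(n**2 + 3*n + 5)*factorial(n + 3) − (-216) = -n**2*factorial(n + 3) - 3*n*factorial(n + 3) - 5*factorial(n + 3) + 216.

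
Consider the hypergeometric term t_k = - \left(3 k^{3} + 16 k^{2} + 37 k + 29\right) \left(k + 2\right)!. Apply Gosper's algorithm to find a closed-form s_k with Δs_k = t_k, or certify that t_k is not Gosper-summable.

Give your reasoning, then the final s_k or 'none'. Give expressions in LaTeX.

s_k = - \left(3 k^{2} + 4 k + 4\right) \left(k + 2\right)!

Step 1: r(k) = (3*k**4 + 34*k**3 + 153*k**2 + 319*k + 255)/(3*k**3 + 16*k**2 + 37*k + 29).
Factor: A=k + 3; B=1; C=k**3 + 16*k**2/3 + 37*k/3 + 29/3.
Solve (k + 3)·f(k+1) − (1)·f(k) = k**3 + 16*k**2/3 + 37*k/3 + 29/3.
From deg A=1, deg B=0, deg C=3: d=2.
Coefficient equations give f(k) = (3*k**2 + 4*k + 4)/3.
Then R = B(k−1)f/C = (3*k**2 + 4*k + 4)/(3*k**3 + 16*k**2 + 37*k + 29), so s_k = R(k)·t_k = -(3*k**2 + 4*k + 4)*factorial(k + 2).
s_(k+1) − s_k = -(3*k**3 + 16*k**2 + 37*k + 29)*factorial(k + 2) = t_k.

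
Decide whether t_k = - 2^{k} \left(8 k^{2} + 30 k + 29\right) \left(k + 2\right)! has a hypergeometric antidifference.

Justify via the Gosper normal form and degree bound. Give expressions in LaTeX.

Yes. s_k = - 2^{k} \left(4 k + 1\right) \left(k + 2\right)!.

Step 1: r(k) = 2*(8*k**3 + 70*k**2 + 205*k + 201)/(8*k**2 + 30*k + 29).
A = 2*k + 6, B = 1, C = k**2 + 15*k/4 + 29/8.
f must satisfy (2*k + 6)·f(k+1) − (1)·f(k) = k**2 + 15*k/4 + 29/8.
Degrees (1,0,2) ⇒ d ≤ 1.
Solving with deg f ≤ 1: f(k) = (4*k + 1)/8.
Then R = B(k−1)f/C = (4*k + 1)/(8*k**2 + 30*k + 29), so s_k = R(k)·t_k = -2**k*(4*k + 1)*factorial(k + 2).
Δs = -2**k*(8*k**2 + 30*k + 29)*factorial(k + 2), as required.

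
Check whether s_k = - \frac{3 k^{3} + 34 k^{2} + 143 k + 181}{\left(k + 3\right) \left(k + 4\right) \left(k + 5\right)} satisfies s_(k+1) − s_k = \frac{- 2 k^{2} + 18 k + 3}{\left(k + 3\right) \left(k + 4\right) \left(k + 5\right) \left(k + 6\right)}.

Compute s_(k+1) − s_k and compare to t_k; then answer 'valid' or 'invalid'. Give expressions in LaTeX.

s_(k+1) = (-143*k - 3*(k + 1)**3 - 34*(k + 1)**2 - 324)/((k + 4)*(k + 5)*(k + 6))
s_(k+1) − s_k = (-2*k**2 + 18*k + 3)/(k**4 + 18*k**3 + 119*k**2 + 342*k + 360)
(s_(k+1) − s_k) − t_k = 0

Valid — Δs_k = t_k.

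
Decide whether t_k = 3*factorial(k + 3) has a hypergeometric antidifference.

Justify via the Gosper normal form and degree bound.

No — key equation has no polynomial f.

t_(k+1)/t_k = k + 4.
Normal form (A,B,C) = (k + 4, 1, 1).
Set up (k + 4)·f(k+1) − (1)·f(k) − (1) = 0.
d = -1 from the (1,0,0) case.
d = -1 < 0 ⇒ no nonzero polynomial f; not summable.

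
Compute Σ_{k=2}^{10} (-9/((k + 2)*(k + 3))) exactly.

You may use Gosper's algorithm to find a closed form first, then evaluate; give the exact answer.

Ratio r(k) = (k + 2)/(k + 4).
A = k + 2, B = k + 4, C = 1.
f must satisfy (k + 2)·f(k+1) − (k + 3)·f(k) = 1.
deg f ≤ 1 (via 1,1,0).
Match coefficients ⇒ f(k) = k/2.
Then R = B(k−1)f/C = k*(k + 3)/2, so s_k = R(k)·t_k = -9*k/(2*k + 4).
Verify: -9/(k**2 + 5*k + 6) matches t_k.
Evaluate s at k=11 and k=2: -99/26 and -9/4; difference -81/52.

Σ = -81/52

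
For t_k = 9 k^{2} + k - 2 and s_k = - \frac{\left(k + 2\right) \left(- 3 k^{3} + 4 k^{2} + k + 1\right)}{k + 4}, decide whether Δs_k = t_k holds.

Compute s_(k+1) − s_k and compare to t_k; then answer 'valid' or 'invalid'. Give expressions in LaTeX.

s_(k+1) = (3*k**4 + 14*k**3 + 15*k**2 - 3*k - 9)/(k + 5)
s_(k+1) − s_k = (9*k**4 + 70*k**3 + 105*k**2 - 4*k - 26)/(k**2 + 9*k + 20)
(s_(k+1) − s_k) − t_k = 2*(-6*k**3 - 41*k**2 - 3*k + 7)/(k**2 + 9*k + 20)

Invalid: residual \frac{2 \left(- 6 k^{3} - 41 k^{2} - 3 k + 7\right)}{k^{2} + 9 k + 20} ≠ 0.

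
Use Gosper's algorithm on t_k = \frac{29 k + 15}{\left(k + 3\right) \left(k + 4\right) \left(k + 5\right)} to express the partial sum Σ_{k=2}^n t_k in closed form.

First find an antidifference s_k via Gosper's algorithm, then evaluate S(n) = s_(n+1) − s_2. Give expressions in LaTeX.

S(n) = \frac{109 n^{2} + 111 n - 220}{30 \left(n^{2} + 9 n + 20\right)}

Compute t_(k+1)/t_k: get (k + 3)*(29*k + 44)/((k + 6)*(29*k + 15)).
Gosper form: A/B · C(k+1)/C(k) with A=k + 3, B=k + 6, C=k + 15/29.
Solve (k + 3)·f(k+1) − (k + 5)·f(k) = k + 15/29.
Bound: deg f ≤ 2.
Solving with deg f ≤ 2: f(k) = k*(17*k + 3)/116.
Then R = B(k−1)f/C = k*(k + 5)*(17*k + 3)/(4*(29*k + 15)), so s_k = R(k)·t_k = k*(17*k + 3)/(4*(k + 3)*(k + 4)).
Verify: (29*k + 15)/(k**3 + 12*k**2 + 47*k + 60) matches t_k.
Telescope: S(n) = s_(n+1) − s_(2) = (17*n**2 + 37*n + 20)/(4*(n**2 + 9*n + 20)) − (37/60) = (109*n**2 + 111*n - 220)/(30*(n**2 + 9*n + 20)).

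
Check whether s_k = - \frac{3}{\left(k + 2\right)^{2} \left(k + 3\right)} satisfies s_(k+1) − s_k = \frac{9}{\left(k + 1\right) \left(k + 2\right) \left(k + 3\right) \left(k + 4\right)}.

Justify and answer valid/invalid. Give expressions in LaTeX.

Invalid: residual \frac{6 \left(- 2 k - 5\right)}{k^{6} + 15 k^{5} + 91 k^{4} + 285 k^{3} + 484 k^{2} + 420 k + 144} ≠ 0.

s_(k+1) = -3/((k + 3)**2*(k + 4))
s_(k+1) − s_k = 3*(3*k + 8)/(k**5 + 14*k**4 + 77*k**3 + 208*k**2 + 276*k + 144)
(s_(k+1) − s_k) − t_k = 6*(-2*k - 5)/(k**6 + 15*k**5 + 91*k**4 + 285*k**3 + 484*k**2 + 420*k + 144)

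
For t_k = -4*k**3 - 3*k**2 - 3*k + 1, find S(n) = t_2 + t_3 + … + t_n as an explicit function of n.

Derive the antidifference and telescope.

S(n) = -n**4 - 3*n**3 - 4*n**2 - n + 9

Compute t_(k+1)/t_k: get (4*k**3 + 15*k**2 + 21*k + 9)/(4*k**3 + 3*k**2 + 3*k - 1).
So A=1 and B=1, with C=k**3 + 3*k**2/4 + 3*k/4 - 1/4.
Set up (1)·f(k+1) − (1)·f(k) − (k**3 + 3*k**2/4 + 3*k/4 - 1/4) = 0.
From deg A=0, deg B=0, deg C=3: d=4.
Solve for f: f(k) = k*(k**3 - k**2 + k - 2)/4 (degree 4 ≤ 4).
So s_k = (B(k−1)f/C)·t_k = (k*(k**3 - k**2 + k - 2)/((4*k - 1)*(k**2 + k + 1)))·t_k = k*(-k**3 + k**2 - k + 2).
Check: Δs_k = -4*k**3 - 3*k**2 - 3*k + 1. ✓
Telescope: S(n) = s_(n+1) − s_(2) = -n**4 - 3*n**3 - 4*n**2 - n + 1 − (-8) = -n**4 - 3*n**3 - 4*n**2 - n + 9.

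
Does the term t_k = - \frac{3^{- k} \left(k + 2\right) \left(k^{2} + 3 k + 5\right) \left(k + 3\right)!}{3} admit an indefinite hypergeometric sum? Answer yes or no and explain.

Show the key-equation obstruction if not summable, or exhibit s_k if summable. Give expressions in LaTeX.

Yes. s_k = - 3^{- k} \left(k^{2} + 2 k - 2\right) \left(k + 3\right)!.

Step 1: r(k) = (k + 3)*(k + 4)*(3*k + (k + 1)**2 + 8)/(3*(k + 2)*(k**2 + 3*k + 5)).
A = k/3 + 4/3, B = 1, C = k**3 + 5*k**2 + 11*k + 10.
f must satisfy (k/3 + 4/3)·f(k+1) − (1)·f(k) = k**3 + 5*k**2 + 11*k + 10.
Degrees (1,0,3) ⇒ d ≤ 2.
Coefficient equations give f(k) = 3*(k**2 + 2*k - 2).
Get s_k = R·t_k = -(k**2 + 2*k - 2)*factorial(k + 3)/3**k with R(k) = B(k−1)f(k)/C(k) = 3*(k**2 + 2*k - 2)/((k + 2)*(k**2 + 3*k + 5)).
s_(k+1) − s_k = -(k + 2)*(k**2 + 3*k + 5)*factorial(k + 3)/(3*3**k) = t_k.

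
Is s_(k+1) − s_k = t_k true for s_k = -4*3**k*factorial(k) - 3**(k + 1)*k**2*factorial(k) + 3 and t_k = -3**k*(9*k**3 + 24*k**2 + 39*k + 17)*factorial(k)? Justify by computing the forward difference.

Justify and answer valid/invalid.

valid (s_(k+1) − s_k reduces to t_k)

s_(k+1) = -9*3**k*k**3*factorial(k) - 27*3**k*k**2*factorial(k) - 39*3**k*k*factorial(k) - 21*3**k*factorial(k) + 3
s_(k+1) − s_k = -3**k*(9*k**3 + 24*k**2 + 39*k + 17)*factorial(k)
(s_(k+1) − s_k) − t_k = 0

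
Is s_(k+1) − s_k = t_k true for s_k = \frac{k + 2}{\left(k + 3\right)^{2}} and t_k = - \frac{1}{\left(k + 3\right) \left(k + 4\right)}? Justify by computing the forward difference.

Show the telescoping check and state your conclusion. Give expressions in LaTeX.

Invalid: residual \frac{2 k + 7}{k^{4} + 14 k^{3} + 73 k^{2} + 168 k + 144} ≠ 0.

s_(k+1) = (k + 3)/(k + 4)**2
s_(k+1) − s_k = (-(k + 2)*(k + 4)**2 + (k + 3)**3)/((k + 3)**2*(k + 4)**2)
(s_(k+1) − s_k) − t_k = (2*k + 7)/(k**4 + 14*k**3 + 73*k**2 + 168*k + 144)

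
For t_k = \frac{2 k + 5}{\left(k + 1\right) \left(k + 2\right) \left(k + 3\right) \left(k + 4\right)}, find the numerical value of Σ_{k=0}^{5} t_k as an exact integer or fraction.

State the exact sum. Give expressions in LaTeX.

Σ = 20/63

Step 1: r(k) = (k + 1)*(2*k + 7)/((k + 5)*(2*k + 5)).
Normal form (A,B,C) = (k + 1, k + 5, k + 5/2).
Need (k + 1)·f(k+1) − (k + 4)·f(k) = k + 5/2.
d = 3 from the (1,1,1) case.
Solve for f: f(k) = k*(k + 2)*(k + 4)/6 (degree 3 ≤ 3).
R(k) = B(k−1)·f(k)/C(k) = k*(k + 2)*(k + 4)**2/(3*(2*k + 5)); s_k = R·t_k = k*(k + 4)/(3*(k**2 + 4*k + 3)).
Check: Δs_k = (2*k + 5)/(k**4 + 10*k**3 + 35*k**2 + 50*k + 24). ✓
Evaluate s at k=6 and k=0: 20/63 and 0; difference 20/63.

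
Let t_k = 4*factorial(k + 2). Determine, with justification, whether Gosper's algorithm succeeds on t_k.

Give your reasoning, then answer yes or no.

No — key equation has no polynomial f.

Ratio r(k) = k + 3.
Take A(k)=k + 3, B(k)=1, C(k)=1.
f must satisfy (k + 3)·f(k+1) − (1)·f(k) = 1.
Bound: deg f ≤ -1.
d = -1 < 0 ⇒ no nonzero polynomial f; not summable.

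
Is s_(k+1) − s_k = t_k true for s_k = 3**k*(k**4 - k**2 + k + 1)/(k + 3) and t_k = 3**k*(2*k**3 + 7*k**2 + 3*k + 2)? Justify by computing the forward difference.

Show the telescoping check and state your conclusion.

s_(k+1) = 3**(k + 1)*(k + (k + 1)**4 - (k + 1)**2 + 2)/(k + 4)
s_(k+1) − s_k = 3**k*(2*k**5 + 17*k**4 + 52*k**3 + 57*k**2 + 28*k + 14)/(k**2 + 7*k + 12)
(s_(k+1) − s_k) − t_k = 3**k*(-4*k**4 - 24*k**3 - 50*k**2 - 22*k - 10)/(k**2 + 7*k + 12)

Invalid: residual 3**k*(-4*k**4 - 24*k**3 - 50*k**2 - 22*k - 10)/(k**2 + 7*k + 12) ≠ 0.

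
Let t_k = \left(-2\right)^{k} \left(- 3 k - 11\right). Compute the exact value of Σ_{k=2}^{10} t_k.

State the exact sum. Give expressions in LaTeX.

Σ = -28692

t_(k+1)/t_k = 2*(-3*k - 14)/(3*k + 11).
Take A(k)=-2, B(k)=1, C(k)=k + 11/3.
Set up (-2)·f(k+1) − (1)·f(k) − (k + 11/3) = 0.
Degrees (0,0,1) ⇒ d ≤ 1.
Solve for f: f(k) = -(k + 3)/3 (degree 1 ≤ 1).
So s_k = (B(k−1)f/C)·t_k = (-(k + 3)/(3*k + 11))·t_k = (-2)**k*(k + 3).
Δs = (-2)**k*(-3*k - 11), as required.
Sum = s_(11) − s_(2); s_(11) = -28672, s_(2) = 20 ⇒ -28692.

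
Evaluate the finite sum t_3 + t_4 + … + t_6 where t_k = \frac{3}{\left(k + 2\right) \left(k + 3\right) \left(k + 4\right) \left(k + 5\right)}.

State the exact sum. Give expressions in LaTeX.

Σ = 13/3465

r(k) = (k + 2)/(k + 6) after simplifying.
Normal form (A,B,C) = (k + 2, k + 6, 1).
Set up (k + 2)·f(k+1) − (k + 5)·f(k) − (1) = 0.
d = 3 from the (1,1,0) case.
Match coefficients ⇒ f(k) = k*(k**2 + 9*k + 26)/72.
So s_k = (B(k−1)f/C)·t_k = (k*(k + 5)*(k**2 + 9*k + 26)/72)·t_k = k*(k**2 + 9*k + 26)/(24*(k + 2)*(k + 3)*(k + 4)).
s_(k+1) − s_k = 3/(k**4 + 14*k**3 + 71*k**2 + 154*k + 120) = t_k.
Sum = s_(7) − s_(3); s_(7) = 161/3960, s_(3) = 31/840 ⇒ 13/3465.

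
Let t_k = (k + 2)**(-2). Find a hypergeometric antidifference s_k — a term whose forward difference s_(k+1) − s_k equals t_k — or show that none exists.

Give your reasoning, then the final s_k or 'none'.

none (Gosper's algorithm certifies no s_k)

t_(k+1)/t_k = (k + 2)**2/(k + 3)**2.
A = k**2 + 4*k + 4, B = k**2 + 6*k + 9, C = 1.
Set up (k**2 + 4*k + 4)·f(k+1) − (k**2 + 4*k + 4)·f(k) − (1) = 0.
deg f ≤ 0 (via 2,2,0).
Generic f = c0 gives residual -1; -1 = 0 cannot hold, so t_k is not Gosper-summable.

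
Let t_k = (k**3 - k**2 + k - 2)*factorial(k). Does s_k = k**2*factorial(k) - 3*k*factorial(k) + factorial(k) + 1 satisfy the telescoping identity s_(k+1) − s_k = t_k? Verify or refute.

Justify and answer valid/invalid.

valid (s_(k+1) − s_k reduces to t_k)

s_(k+1) = k**3*factorial(k) - 2*k*factorial(k) - factorial(k) + 1
s_(k+1) − s_k = (k**3 - k**2 + k - 2)*factorial(k)
(s_(k+1) − s_k) − t_k = 0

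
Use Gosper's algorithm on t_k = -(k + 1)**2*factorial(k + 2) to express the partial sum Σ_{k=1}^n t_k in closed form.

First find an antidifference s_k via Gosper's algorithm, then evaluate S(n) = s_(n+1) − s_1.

The ratio is (k + 2)**2*(k + 3)/(k + 1)**2.
A = k + 3, B = 1, C = k**2 + 2*k + 1.
Set up (k + 3)·f(k+1) − (1)·f(k) − (k**2 + 2*k + 1) = 0.
Degrees (1,0,2) ⇒ d ≤ 1.
Solving with deg f ≤ 1: f(k) = k - 1.
So s_k = (B(k−1)f/C)·t_k = ((k - 1)/(k + 1)**2)·t_k = -(k - 1)*factorial(k + 2).
Verify: -(k + 1)**2*factorial(k + 2) matches t_k.
Evaluate: s_(n+1) = -n*factorial(n + 3); subtract s_(1) = 0 ⇒ S(n) = -n*factorial(n + 3).

S(n) = -n*factorial(n + 3)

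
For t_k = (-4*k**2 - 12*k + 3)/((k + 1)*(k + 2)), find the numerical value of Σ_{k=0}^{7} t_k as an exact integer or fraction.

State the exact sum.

Step 1: r(k) = (k + 1)*(12*k + 4*(k + 1)**2 + 9)/((k + 3)*(4*k**2 + 12*k - 3)).
Gosper form: A/B · C(k+1)/C(k) with A=k + 1, B=k + 3, C=k**2 + 3*k - 3/4.
f must satisfy (k + 1)·f(k+1) − (k + 2)·f(k) = k**2 + 3*k - 3/4.
Bound: deg f ≤ 2.
Coefficient equations give f(k) = k*(4*k - 7)/4.
Then R = B(k−1)f/C = k*(k + 2)*(4*k - 7)/(4*k**2 + 12*k - 3), so s_k = R(k)·t_k = k*(7 - 4*k)/(k + 1).
s_(k+1) − s_k = (-4*k**2 - 12*k + 3)/(k**2 + 3*k + 2) = t_k.
Evaluate s at k=8 and k=0: -200/9 and 0; difference -200/9.

Σ = -200/9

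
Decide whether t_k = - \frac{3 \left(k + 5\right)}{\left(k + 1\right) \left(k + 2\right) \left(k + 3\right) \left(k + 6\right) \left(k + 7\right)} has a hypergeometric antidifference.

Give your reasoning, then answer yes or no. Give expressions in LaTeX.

Yes. s_k = \frac{k \left(- k^{2} - 9 k - 20\right)}{12 \left(k^{3} + 9 k^{2} + 20 k + 12\right)}.

Step 1: r(k) = (k + 1)*(k + 6)**2/((k + 4)*(k + 5)*(k + 8)).
Take A(k)=k + 1, B(k)=k + 8, C(k)=k**3 + 14*k**2 + 65*k + 100.
Need (k + 1)·f(k+1) − (k + 7)·f(k) = k**3 + 14*k**2 + 65*k + 100.
d = 6 from the (1,1,3) case.
Solving with deg f ≤ 6: f(k) = k*(k + 3)*(k + 4)**2*(k + 5)**2/36.
Then R = B(k−1)f/C = k*(k + 3)*(k + 4)*(k + 7)/36, so s_k = R(k)·t_k = k*(-k**2 - 9*k - 20)/(12*(k**3 + 9*k**2 + 20*k + 12)).
Δs = 3*(-k - 5)/(k**5 + 19*k**4 + 131*k**3 + 401*k**2 + 540*k + 252), as required.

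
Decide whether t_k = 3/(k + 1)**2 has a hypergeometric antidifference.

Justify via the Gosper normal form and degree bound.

No. Not Gosper-summable.

Step 1: r(k) = (k + 1)**2/(k + 2)**2.
Factor: A=k**2 + 2*k + 1; B=k**2 + 4*k + 4; C=1.
Set up (k**2 + 2*k + 1)·f(k+1) − (k**2 + 2*k + 1)·f(k) − (1) = 0.
d = 0 from the (2,2,0) case.
Put f(k) = c0: A·f(k+1) − B(k−1)·f(k) − C = -1; need -1 = 0 — inconsistent ⇒ no f, not summable.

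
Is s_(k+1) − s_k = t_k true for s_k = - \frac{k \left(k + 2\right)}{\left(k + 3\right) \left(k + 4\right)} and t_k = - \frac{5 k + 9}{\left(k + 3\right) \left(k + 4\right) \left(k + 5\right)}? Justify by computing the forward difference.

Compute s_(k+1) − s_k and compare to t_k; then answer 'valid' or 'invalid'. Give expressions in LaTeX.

valid; difference matches t_k

s_(k+1) = -(k + 1)*(k + 3)/((k + 4)*(k + 5))
s_(k+1) − s_k = (-5*k - 9)/(k**3 + 12*k**2 + 47*k + 60)
(s_(k+1) − s_k) − t_k = 0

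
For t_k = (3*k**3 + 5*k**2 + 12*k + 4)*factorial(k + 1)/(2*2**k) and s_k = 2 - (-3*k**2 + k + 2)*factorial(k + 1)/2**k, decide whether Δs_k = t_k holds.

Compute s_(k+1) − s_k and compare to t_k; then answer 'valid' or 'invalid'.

valid; difference matches t_k

s_(k+1) = -2**(-k - 1)*(k - 3*(k + 1)**2 + 3)*factorial(k + 2) + 2
s_(k+1) − s_k = (3*k**3 + 5*k**2 + 12*k + 4)*factorial(k + 1)/(2*2**k)
(s_(k+1) − s_k) − t_k = 0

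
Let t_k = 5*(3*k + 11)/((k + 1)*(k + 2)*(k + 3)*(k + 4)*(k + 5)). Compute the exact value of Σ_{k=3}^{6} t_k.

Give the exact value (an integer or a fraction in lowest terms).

The ratio is (k + 1)*(3*k + 14)/((k + 6)*(3*k + 11)).
Gosper form: A/B · C(k+1)/C(k) with A=k + 1, B=k + 6, C=k + 11/3.
Solve (k + 1)·f(k+1) − (k + 5)·f(k) = k + 11/3.
Bound: deg f ≤ 4.
Match coefficients ⇒ f(k) = k*(k + 3)*(k**2 + 7*k + 14)/24.
Get s_k = R·t_k = 5*k*(k**2 + 7*k + 14)/(8*(k**3 + 7*k**2 + 14*k + 8)) with R(k) = B(k−1)f(k)/C(k) = k*(k + 3)*(k + 5)*(k**2 + 7*k + 14)/(8*(3*k + 11)).
Δs = 5*(3*k + 11)/(k**5 + 15*k**4 + 85*k**3 + 225*k**2 + 274*k + 120), as required.
Σ_(k=3)^(6) t_k = s_(7) − s_(3) = 245/396 − (33/56) = 163/5544.

Σ = 163/5544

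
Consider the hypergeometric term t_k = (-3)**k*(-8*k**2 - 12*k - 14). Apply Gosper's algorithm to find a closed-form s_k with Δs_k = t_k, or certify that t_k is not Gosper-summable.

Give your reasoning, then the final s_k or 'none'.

s_k = 2*(-3)**k*(k**2 + 1)

Compute t_(k+1)/t_k: get 3*(-4*k**2 - 14*k - 17)/(4*k**2 + 6*k + 7).
So A=-3 and B=1, with C=k**2 + 3*k/2 + 7/4.
Solve (-3)·f(k+1) − (1)·f(k) = k**2 + 3*k/2 + 7/4.
Bound: deg f ≤ 2.
Solve for f: f(k) = -(k**2 + 1)/4 (degree 2 ≤ 2).
So s_k = (B(k−1)f/C)·t_k = (-(k**2 + 1)/(4*k**2 + 6*k + 7))·t_k = 2*(-3)**k*(k**2 + 1).
Δs = (-3)**k*(-8*k**2 - 12*k - 14), as required.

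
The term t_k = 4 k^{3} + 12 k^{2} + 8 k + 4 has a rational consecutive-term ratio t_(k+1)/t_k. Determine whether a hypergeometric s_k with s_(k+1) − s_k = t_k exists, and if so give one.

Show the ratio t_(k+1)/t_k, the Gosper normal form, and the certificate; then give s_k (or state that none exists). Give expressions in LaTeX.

The ratio is (k**3 + 6*k**2 + 11*k + 7)/(k**3 + 3*k**2 + 2*k + 1).
Factor: A=1; B=1; C=k**3 + 3*k**2 + 2*k + 1.
Set up (1)·f(k+1) − (1)·f(k) − (k**3 + 3*k**2 + 2*k + 1) = 0.
Bound: deg f ≤ 4.
Solving with deg f ≤ 4: f(k) = k*(k**3 + 2*k**2 - k + 2)/4.
Get s_k = R·t_k = k*(k**3 + 2*k**2 - k + 2) with R(k) = B(k−1)f(k)/C(k) = k*(k**3 + 2*k**2 - k + 2)/(4*(k**3 + 3*k**2 + 2*k + 1)).
Check: Δs_k = 4*k**3 + 12*k**2 + 8*k + 4. ✓

s_k = k \left(k^{3} + 2 k^{2} - k + 2\right)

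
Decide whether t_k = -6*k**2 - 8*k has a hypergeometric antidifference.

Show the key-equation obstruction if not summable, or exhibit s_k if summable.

Yes. s_k = k*(-2*k**2 - k + 3).

The ratio is (3*k**2 + 10*k + 7)/(k*(3*k + 4)).
Factor: A=1; B=1; C=k**2 + 4*k/3.
f must satisfy (1)·f(k+1) − (1)·f(k) = k**2 + 4*k/3.
From deg A=0, deg B=0, deg C=2: d=3.
Coefficient equations give f(k) = k*(k - 1)*(2*k + 3)/6.
Then R = B(k−1)f/C = (k - 1)*(2*k + 3)/(2*(3*k + 4)), so s_k = R(k)·t_k = k*(-2*k**2 - k + 3).
s_(k+1) − s_k = 2*k*(-3*k - 4) = t_k.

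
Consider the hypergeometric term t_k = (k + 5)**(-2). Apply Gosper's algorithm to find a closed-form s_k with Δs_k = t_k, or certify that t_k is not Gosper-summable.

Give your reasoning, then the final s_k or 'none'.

Ratio r(k) = (k + 5)**2/(k + 6)**2.
Take A(k)=k**2 + 10*k + 25, B(k)=k**2 + 12*k + 36, C(k)=1.
Set up (k**2 + 10*k + 25)·f(k+1) − (k**2 + 10*k + 25)·f(k) − (1) = 0.
deg f ≤ 0 (via 2,2,0).
Generic f = c0 gives residual -1; -1 = 0 cannot hold, so t_k is not Gosper-summable.

none (Gosper's algorithm certifies no s_k)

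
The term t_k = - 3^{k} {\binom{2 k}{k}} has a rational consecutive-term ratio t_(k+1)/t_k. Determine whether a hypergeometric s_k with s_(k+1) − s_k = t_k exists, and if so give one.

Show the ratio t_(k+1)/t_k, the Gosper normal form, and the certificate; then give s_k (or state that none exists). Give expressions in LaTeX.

Ratio r(k) = 6*(2*k + 1)/(k + 1).
A = 12*k + 6, B = k + 1, C = 1.
Set up (12*k + 6)·f(k+1) − (k)·f(k) − (1) = 0.
deg f ≤ -1 (via 1,1,0).
Negative degree bound (-1): no f exists, t_k not Gosper-summable.

none — t_k is not Gosper-summable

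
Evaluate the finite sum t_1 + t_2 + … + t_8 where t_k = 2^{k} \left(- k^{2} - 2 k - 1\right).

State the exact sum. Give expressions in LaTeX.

r(k) = 2*(k**2 + 4*k + 4)/(k**2 + 2*k + 1) after simplifying.
A = 2, B = 1, C = k**2 + 2*k + 1.
f must satisfy (2)·f(k+1) − (1)·f(k) = k**2 + 2*k + 1.
d = 2 from the (0,0,2) case.
Coefficient equations give f(k) = k**2 - 2*k + 3.
R(k) = B(k−1)·f(k)/C(k) = (k**2 - 2*k + 3)/(k + 1)**2; s_k = R·t_k = 2**k*(-k**2 + 2*k - 3).
Verify: 2**k*(-k**2 - 2*k - 1) matches t_k.
Sum = s_(9) − s_(1); s_(9) = -33792, s_(1) = -4 ⇒ -33788.

Σ = -33788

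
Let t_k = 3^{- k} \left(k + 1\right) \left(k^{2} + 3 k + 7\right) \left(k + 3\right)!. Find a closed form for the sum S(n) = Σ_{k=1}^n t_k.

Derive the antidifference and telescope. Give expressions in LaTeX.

S(n) = -24 + 3^{- n} n^{2} \left(n + 4\right)! + 3 \cdot 3^{- n} n \left(n + 4\right)! + 3^{- n} \left(n + 4\right)!

Step 1: r(k) = (k + 2)*(k + 4)*(3*k + (k + 1)**2 + 10)/(3*(k + 1)*(k**2 + 3*k + 7)).
Gosper form: A/B · C(k+1)/C(k) with A=k/3 + 4/3, B=1, C=k**3 + 4*k**2 + 10*k + 7.
Key eq: (k/3 + 4/3)·f(k+1) = (1)·f(k) + (k**3 + 4*k**2 + 10*k + 7).
From deg A=1, deg B=0, deg C=3: d=2.
Solving with deg f ≤ 2: f(k) = 3*(k**2 + k - 1).
Then R = B(k−1)f/C = 3*(k**2 + k - 1)/((k + 1)*(k**2 + 3*k + 7)), so s_k = R(k)·t_k = 3**(1 - k)*(k**2 + k - 1)*factorial(k + 3).
Verify: (k + 1)*(k**2 + 3*k + 7)*factorial(k + 3)/3**k matches t_k.
Σ_(k=1)^n t_k = s_(n+1) − s_(1) = ((n**2 + 3*n + 1)*factorial(n + 4)/3**n) − (24), i.e. -24 + n**2*factorial(n + 4)/3**n + 3*n*factorial(n + 4)/3**n + factorial(n + 4)/3**n.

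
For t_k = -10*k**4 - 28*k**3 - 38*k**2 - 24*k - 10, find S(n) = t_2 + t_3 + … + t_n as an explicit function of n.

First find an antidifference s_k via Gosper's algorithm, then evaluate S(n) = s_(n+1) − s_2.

S(n) = -2*n**5 - 12*n**4 - 30*n**3 - 38*n**2 - 28*n + 110

r(k) = (5*k**4 + 34*k**3 + 91*k**2 + 112*k + 55)/(5*k**4 + 14*k**3 + 19*k**2 + 12*k + 5) after simplifying.
Factor: A=1; B=1; C=k**4 + 14*k**3/5 + 19*k**2/5 + 12*k/5 + 1.
Solve (1)·f(k+1) − (1)·f(k) = k**4 + 14*k**3/5 + 19*k**2/5 + 12*k/5 + 1.
d = 5 from the (0,0,4) case.
A polynomial solution: f(k) = k*(k**2 - k + 1)*(k**2 + 2*k + 2)/5.
Certificate R = B(k−1)f/C = k*(k**2 - k + 1)*(k**2 + 2*k + 2)/(5*k**4 + 14*k**3 + 19*k**2 + 12*k + 5) gives s_k = 2*k*(-k**4 - k**3 - k**2 - 2).
Δs = -10*k**4 - 28*k**3 - 38*k**2 - 24*k - 10, as required.
Σ_(k=2)^n t_k = s_(n+1) − s_(2) = (-2*n**5 - 12*n**4 - 30*n**3 - 38*n**2 - 28*n - 10) − (-120), i.e. -2*n**5 - 12*n**4 - 30*n**3 - 38*n**2 - 28*n + 110.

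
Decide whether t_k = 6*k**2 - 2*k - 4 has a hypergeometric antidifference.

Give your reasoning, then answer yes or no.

Yes. s_k = 2*k*(k**2 - 2*k - 1).

t_(k+1)/t_k = k*(3*k + 5)/(3*k**2 - k - 2).
So A=1 and B=1, with C=k**2 - k/3 - 2/3.
Key eq: (1)·f(k+1) = (1)·f(k) + (k**2 - k/3 - 2/3).
deg f ≤ 3 (via 0,0,2).
A polynomial solution: f(k) = k*(k**2 - 2*k - 1)/3.
So s_k = (B(k−1)f/C)·t_k = (k*(k**2 - 2*k - 1)/((k - 1)*(3*k + 2)))·t_k = 2*k*(k**2 - 2*k - 1).
Δs = 6*k**2 - 2*k - 4, as required.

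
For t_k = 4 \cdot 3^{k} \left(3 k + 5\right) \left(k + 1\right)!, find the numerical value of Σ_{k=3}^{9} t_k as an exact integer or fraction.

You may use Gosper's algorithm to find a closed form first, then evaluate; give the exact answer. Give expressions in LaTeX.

Σ = 9428188490208

Step 1: r(k) = 3*(k + 2)*(3*k + 8)/(3*k + 5).
So A=3*k + 6 and B=1, with C=k + 5/3.
Solve (3*k + 6)·f(k+1) − (1)·f(k) = k + 5/3.
From deg A=1, deg B=0, deg C=1: d=0.
Match coefficients ⇒ f(k) = 1/3.
So s_k = (B(k−1)f/C)·t_k = (1/(3*k + 5))·t_k = 4*3**k*factorial(k + 1).
s_(k+1) − s_k = 4*3**k*(3*k + 5)*factorial(k + 1) = t_k.
Σ_(k=3)^(9) t_k = s_(10) − s_(3) = 9428188492800 − (2592) = 9428188490208.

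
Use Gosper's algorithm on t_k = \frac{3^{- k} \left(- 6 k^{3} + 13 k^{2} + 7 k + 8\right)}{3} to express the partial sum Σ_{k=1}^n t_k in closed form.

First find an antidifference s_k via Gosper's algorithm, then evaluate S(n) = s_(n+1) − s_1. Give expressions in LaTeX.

t_(k+1)/t_k = (6*k**3 + 5*k**2 - 15*k - 22)/(3*(6*k**3 - 13*k**2 - 7*k - 8)).
A = 1/3, B = 1, C = k**3 - 13*k**2/6 - 7*k/6 - 4/3.
Solve (1/3)·f(k+1) − (1)·f(k) = k**3 - 13*k**2/6 - 7*k/6 - 4/3.
From deg A=0, deg B=0, deg C=3: d=3.
Solving with deg f ≤ 3: f(k) = -(3*k**3 - 2*k**2 - k - 4)/2.
Certificate R = B(k−1)f/C = -3*(3*k**3 - 2*k**2 - k - 4)/(6*k**3 - 13*k**2 - 7*k - 8) gives s_k = (3*k**3 - 2*k**2 - k - 4)/3**k.
s_(k+1) − s_k = (-6*k**3 + 13*k**2 + 7*k + 8)/(3*3**k) = t_k.
Evaluate: s_(n+1) = 3**(-n - 1)*(3*n**3 + 7*n**2 + 4*n - 4); subtract s_(1) = -4/3 ⇒ S(n) = 3**(-n - 1)*(4*3**n + 3*n**3 + 7*n**2 + 4*n - 4).

S(n) = 3^{- n - 1} \left(4 \cdot 3^{n} + 3 n^{3} + 7 n^{2} + 4 n - 4\right)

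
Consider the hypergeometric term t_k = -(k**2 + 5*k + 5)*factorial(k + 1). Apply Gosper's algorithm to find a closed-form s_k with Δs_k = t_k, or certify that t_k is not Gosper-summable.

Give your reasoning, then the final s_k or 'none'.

The ratio is (k + 2)*(5*k + (k + 1)**2 + 10)/(k**2 + 5*k + 5).
Normal form (A,B,C) = (k + 2, 1, k**2 + 5*k + 5).
Need (k + 2)·f(k+1) − (1)·f(k) = k**2 + 5*k + 5.
d = 1 from the (1,0,2) case.
Solving with deg f ≤ 1: f(k) = k + 3.
Get s_k = R·t_k = -(k + 3)*factorial(k + 1) with R(k) = B(k−1)f(k)/C(k) = (k + 3)/(k**2 + 5*k + 5).
s_(k+1) − s_k = -(k**2 + 5*k + 5)*factorial(k + 1) = t_k.

s_k = -(k + 3)*factorial(k + 1)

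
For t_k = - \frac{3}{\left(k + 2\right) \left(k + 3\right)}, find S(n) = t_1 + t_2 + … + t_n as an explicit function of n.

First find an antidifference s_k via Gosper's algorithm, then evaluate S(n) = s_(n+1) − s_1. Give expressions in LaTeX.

Step 1: r(k) = (k + 2)/(k + 4).
A = k + 2, B = k + 4, C = 1.
Set up (k + 2)·f(k+1) − (k + 3)·f(k) − (1) = 0.
Degrees (1,1,0) ⇒ d ≤ 1.
Solving with deg f ≤ 1: f(k) = k/2.
Get s_k = R·t_k = -3*k/(2*k + 4) with R(k) = B(k−1)f(k)/C(k) = k*(k + 3)/2.
s_(k+1) − s_k = -3/(k**2 + 5*k + 6) = t_k.
Telescope: S(n) = s_(n+1) − s_(1) = 3*(-n - 1)/(2*(n + 3)) − (-1/2) = -n/(n + 3).

S(n) = - \frac{n}{n + 3}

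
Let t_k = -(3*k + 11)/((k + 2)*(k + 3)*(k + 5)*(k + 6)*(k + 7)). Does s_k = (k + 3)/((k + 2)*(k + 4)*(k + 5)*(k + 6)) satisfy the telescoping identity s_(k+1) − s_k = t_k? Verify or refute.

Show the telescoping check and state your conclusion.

s_(k+1) = (k + 4)/((k + 3)*(k + 5)*(k + 6)*(k + 7))
s_(k+1) − s_k = ((k + 2)*(k + 4)**2 - (k + 3)**2*(k + 7))/((k + 2)*(k + 3)*(k + 4)*(k + 5)*(k + 6)*(k + 7))
(s_(k+1) − s_k) − t_k = (4*k + 13)/(k**6 + 27*k**5 + 295*k**4 + 1665*k**3 + 5104*k**2 + 8028*k + 5040)

Invalid: residual (4*k + 13)/(k**6 + 27*k**5 + 295*k**4 + 1665*k**3 + 5104*k**2 + 8028*k + 5040) ≠ 0.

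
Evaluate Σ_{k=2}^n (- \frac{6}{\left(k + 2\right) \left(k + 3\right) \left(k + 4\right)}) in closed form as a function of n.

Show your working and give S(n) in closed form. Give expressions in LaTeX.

Ratio r(k) = (k + 2)/(k + 5).
Take A(k)=k + 2, B(k)=k + 5, C(k)=1.
Solve (k + 2)·f(k+1) − (k + 4)·f(k) = 1.
d = 2 from the (1,1,0) case.
Match coefficients ⇒ f(k) = k*(k + 5)/12.
Then R = B(k−1)f/C = k*(k + 4)*(k + 5)/12, so s_k = R(k)·t_k = k*(-k - 5)/(2*(k + 2)*(k + 3)).
Δs = -6/(k**3 + 9*k**2 + 26*k + 24), as required.
s_(n+1) = (-n**2 - 7*n - 6)/(2*(n**2 + 7*n + 12)) and s_(2) = -7/20, so S(n) = 3*(-n**2 - 7*n + 8)/(20*(n**2 + 7*n + 12)).

S(n) = \frac{3 \left(- n^{2} - 7 n + 8\right)}{20 \left(n^{2} + 7 n + 12\right)}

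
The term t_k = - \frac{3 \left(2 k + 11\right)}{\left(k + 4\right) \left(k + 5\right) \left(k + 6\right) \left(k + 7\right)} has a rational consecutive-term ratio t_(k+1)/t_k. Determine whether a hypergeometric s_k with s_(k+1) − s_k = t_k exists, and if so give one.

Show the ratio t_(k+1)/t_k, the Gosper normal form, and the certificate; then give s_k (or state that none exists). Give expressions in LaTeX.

s_k = \frac{k \left(- k - 10\right)}{8 \left(k^{2} + 10 k + 24\right)}

Ratio r(k) = (k + 4)*(2*k + 13)/((k + 8)*(2*k + 11)).
Gosper form: A/B · C(k+1)/C(k) with A=k + 4, B=k + 8, C=k + 11/2.
f must satisfy (k + 4)·f(k+1) − (k + 7)·f(k) = k + 11/2.
d = 3 from the (1,1,1) case.
Coefficient equations give f(k) = k*(k + 5)*(k + 10)/48.
Get s_k = R·t_k = k*(-k - 10)/(8*(k**2 + 10*k + 24)) with R(k) = B(k−1)f(k)/C(k) = k*(k + 5)*(k + 7)*(k + 10)/(24*(2*k + 11)).
Δs = 3*(-2*k - 11)/(k**4 + 22*k**3 + 179*k**2 + 638*k + 840), as required.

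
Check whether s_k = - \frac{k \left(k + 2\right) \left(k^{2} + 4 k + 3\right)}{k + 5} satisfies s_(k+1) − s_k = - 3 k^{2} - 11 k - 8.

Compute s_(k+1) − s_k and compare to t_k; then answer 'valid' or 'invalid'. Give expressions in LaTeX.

Invalid: residual \frac{6 \left(k^{3} + 11 k^{2} + 30 k + 20\right)}{k^{2} + 11 k + 30} ≠ 0.

s_(k+1) = -(k + 1)*(k + 3)*(4*k + (k + 1)**2 + 7)/(k + 6)
s_(k+1) − s_k = (-3*k**4 - 38*k**3 - 153*k**2 - 238*k - 120)/(k**2 + 11*k + 30)
(s_(k+1) − s_k) − t_k = 6*(k**3 + 11*k**2 + 30*k + 20)/(k**2 + 11*k + 30)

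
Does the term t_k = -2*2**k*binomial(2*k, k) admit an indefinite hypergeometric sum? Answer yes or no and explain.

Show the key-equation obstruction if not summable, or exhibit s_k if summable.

r(k) = 4*(2*k + 1)/(k + 1) after simplifying.
A = 8*k + 4, B = k + 1, C = 1.
Solve (8*k + 4)·f(k+1) − (k)·f(k) = 1.
Degrees (1,1,0) ⇒ d ≤ -1.
Negative degree bound (-1): no f exists, t_k not Gosper-summable.

No — t_k has no hypergeometric antidifference.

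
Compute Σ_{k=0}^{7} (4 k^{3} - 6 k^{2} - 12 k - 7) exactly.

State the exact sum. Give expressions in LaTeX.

Σ = 1904

The ratio is (4*k**3 + 6*k**2 - 12*k - 21)/(4*k**3 - 6*k**2 - 12*k - 7).
A = 1, B = 1, C = k**3 - 3*k**2/2 - 3*k - 7/4.
Key eq: (1)·f(k+1) = (1)·f(k) + (k**3 - 3*k**2/2 - 3*k - 7/4).
From deg A=0, deg B=0, deg C=3: d=4.
Solve for f: f(k) = k*(k**3 - 4*k**2 - 2*k - 2)/4 (degree 4 ≤ 4).
Certificate R = B(k−1)f/C = k*(k**3 - 4*k**2 - 2*k - 2)/(4*k**3 - 6*k**2 - 12*k - 7) gives s_k = k*(k**3 - 4*k**2 - 2*k - 2).
s_(k+1) − s_k = 4*k**3 - 6*k**2 - 12*k - 7 = t_k.
Sum = s_(8) − s_(0); s_(8) = 1904, s_(0) = 0 ⇒ 1904.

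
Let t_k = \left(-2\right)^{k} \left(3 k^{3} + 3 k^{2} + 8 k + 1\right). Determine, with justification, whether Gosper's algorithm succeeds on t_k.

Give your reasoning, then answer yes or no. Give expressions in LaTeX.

The ratio is 2*(-3*k**3 - 12*k**2 - 23*k - 15)/(3*k**3 + 3*k**2 + 8*k + 1).
Gosper form: A/B · C(k+1)/C(k) with A=-2, B=1, C=k**3 + k**2 + 8*k/3 + 1/3.
Set up (-2)·f(k+1) − (1)·f(k) − (k**3 + k**2 + 8*k/3 + 1/3) = 0.
From deg A=0, deg B=0, deg C=3: d=3.
A polynomial solution: f(k) = -(k**3 - k**2 + 2*k - 1)/3.
Then R = B(k−1)f/C = -(k**3 - k**2 + 2*k - 1)/(3*k**3 + 3*k**2 + 8*k + 1), so s_k = R(k)·t_k = (-2)**k*(-k**3 + k**2 - 2*k + 1).
s_(k+1) − s_k = (-2)**k*(3*k**3 + 3*k**2 + 8*k + 1) = t_k.

Yes. s_k = \left(-2\right)^{k} \left(- k^{3} + k^{2} - 2 k + 1\right).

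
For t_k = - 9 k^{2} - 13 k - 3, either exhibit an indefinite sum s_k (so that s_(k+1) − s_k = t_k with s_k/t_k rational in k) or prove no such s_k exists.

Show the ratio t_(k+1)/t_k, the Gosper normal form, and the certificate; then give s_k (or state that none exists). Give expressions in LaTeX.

t_(k+1)/t_k = (9*k**2 + 31*k + 25)/(9*k**2 + 13*k + 3).
A = 1, B = 1, C = k**2 + 13*k/9 + 1/3.
f must satisfy (1)·f(k+1) − (1)·f(k) = k**2 + 13*k/9 + 1/3.
deg f ≤ 3 (via 0,0,2).
A polynomial solution: f(k) = k*(3*k**2 + 2*k - 2)/9.
R(k) = B(k−1)·f(k)/C(k) = k*(3*k**2 + 2*k - 2)/(9*k**2 + 13*k + 3); s_k = R·t_k = k*(-3*k**2 - 2*k + 2).
s_(k+1) − s_k = -9*k**2 - 13*k - 3 = t_k.

s_k = k \left(- 3 k^{2} - 2 k + 2\right)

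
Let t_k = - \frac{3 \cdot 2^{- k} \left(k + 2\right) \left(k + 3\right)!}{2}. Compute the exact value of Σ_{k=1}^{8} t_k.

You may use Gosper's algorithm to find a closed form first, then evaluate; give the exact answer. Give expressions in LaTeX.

Σ = -2806614

Compute t_(k+1)/t_k: get (k + 3)*(k + 4)/(2*(k + 2)).
Normal form (A,B,C) = (k/2 + 2, 1, k + 2).
Set up (k/2 + 2)·f(k+1) − (1)·f(k) − (k + 2) = 0.
Degrees (1,0,1) ⇒ d ≤ 0.
Match coefficients ⇒ f(k) = 2.
Then R = B(k−1)f/C = 2/(k + 2), so s_k = R(k)·t_k = -3*factorial(k + 3)/2**k.
Check: Δs_k = -3*(k + 2)*factorial(k + 3)/(2*2**k). ✓
Telescoping: Σ = s_(9) − s_(1) = -2806650 − (-36) = -2806614.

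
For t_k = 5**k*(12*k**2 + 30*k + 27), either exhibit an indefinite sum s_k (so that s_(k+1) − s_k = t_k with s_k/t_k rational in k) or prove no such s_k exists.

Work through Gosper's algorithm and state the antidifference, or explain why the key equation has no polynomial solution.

The ratio is 5*(4*k**2 + 18*k + 23)/(4*k**2 + 10*k + 9).
So A=5 and B=1, with C=k**2 + 5*k/2 + 9/4.
Solve (5)·f(k+1) − (1)·f(k) = k**2 + 5*k/2 + 9/4.
Bound: deg f ≤ 2.
Coefficient equations give f(k) = (k**2 + 1)/4.
Then R = B(k−1)f/C = (k**2 + 1)/(4*k**2 + 10*k + 9), so s_k = R(k)·t_k = 3*5**k*(k**2 + 1).
s_(k+1) − s_k = 5**k*(12*k**2 + 30*k + 27) = t_k.

s_k = 3*5**k*(k**2 + 1)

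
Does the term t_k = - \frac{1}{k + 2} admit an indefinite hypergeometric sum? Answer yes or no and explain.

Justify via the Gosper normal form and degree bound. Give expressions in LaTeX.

Ratio r(k) = (k + 2)/(k + 3).
Gosper form: A/B · C(k+1)/C(k) with A=k + 2, B=k + 3, C=1.
Need (k + 2)·f(k+1) − (k + 2)·f(k) = 1.
deg f ≤ 0 (via 1,1,0).
Generic f = c0 gives residual -1; -1 = 0 cannot hold, so t_k is not Gosper-summable.

No — t_k has no hypergeometric antidifference.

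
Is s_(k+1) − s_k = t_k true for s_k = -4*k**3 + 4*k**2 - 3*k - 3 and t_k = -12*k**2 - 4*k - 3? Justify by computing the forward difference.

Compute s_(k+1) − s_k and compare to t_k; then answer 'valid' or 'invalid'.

s_(k+1) = -4*k**3 - 8*k**2 - 7*k - 6
s_(k+1) − s_k = -12*k**2 - 4*k - 3
(s_(k+1) − s_k) − t_k = 0

Valid: the claim telescopes to t_k.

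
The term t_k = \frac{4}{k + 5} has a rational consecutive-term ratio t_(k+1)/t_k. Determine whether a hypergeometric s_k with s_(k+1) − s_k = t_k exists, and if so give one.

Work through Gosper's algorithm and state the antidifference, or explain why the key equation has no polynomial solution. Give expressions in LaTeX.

r(k) = (k + 5)/(k + 6) after simplifying.
A = k + 5, B = k + 6, C = 1.
f must satisfy (k + 5)·f(k+1) − (k + 5)·f(k) = 1.
From deg A=1, deg B=1, deg C=0: d=0.
Generic f = c0 gives residual -1; -1 = 0 cannot hold, so t_k is not Gosper-summable.

not Gosper-summable; s_k does not exist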